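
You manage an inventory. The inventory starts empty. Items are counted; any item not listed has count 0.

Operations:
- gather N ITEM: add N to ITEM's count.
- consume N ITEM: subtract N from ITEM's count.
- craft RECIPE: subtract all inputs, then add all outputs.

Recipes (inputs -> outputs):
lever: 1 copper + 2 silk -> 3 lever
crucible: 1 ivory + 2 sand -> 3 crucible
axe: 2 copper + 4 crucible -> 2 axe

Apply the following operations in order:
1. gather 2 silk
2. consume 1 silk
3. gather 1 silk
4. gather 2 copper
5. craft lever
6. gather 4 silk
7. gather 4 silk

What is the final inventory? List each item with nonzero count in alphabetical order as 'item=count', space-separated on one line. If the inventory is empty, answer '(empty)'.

After 1 (gather 2 silk): silk=2
After 2 (consume 1 silk): silk=1
After 3 (gather 1 silk): silk=2
After 4 (gather 2 copper): copper=2 silk=2
After 5 (craft lever): copper=1 lever=3
After 6 (gather 4 silk): copper=1 lever=3 silk=4
After 7 (gather 4 silk): copper=1 lever=3 silk=8

Answer: copper=1 lever=3 silk=8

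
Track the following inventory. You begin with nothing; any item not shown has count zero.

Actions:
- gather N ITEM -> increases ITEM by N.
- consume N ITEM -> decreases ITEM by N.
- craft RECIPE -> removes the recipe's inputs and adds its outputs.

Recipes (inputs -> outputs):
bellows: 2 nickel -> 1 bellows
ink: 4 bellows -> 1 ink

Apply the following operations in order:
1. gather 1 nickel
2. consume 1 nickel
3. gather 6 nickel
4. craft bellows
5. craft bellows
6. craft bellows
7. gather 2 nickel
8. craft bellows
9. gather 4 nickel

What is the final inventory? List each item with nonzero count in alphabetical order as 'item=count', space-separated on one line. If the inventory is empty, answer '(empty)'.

Answer: bellows=4 nickel=4

Derivation:
After 1 (gather 1 nickel): nickel=1
After 2 (consume 1 nickel): (empty)
After 3 (gather 6 nickel): nickel=6
After 4 (craft bellows): bellows=1 nickel=4
After 5 (craft bellows): bellows=2 nickel=2
After 6 (craft bellows): bellows=3
After 7 (gather 2 nickel): bellows=3 nickel=2
After 8 (craft bellows): bellows=4
After 9 (gather 4 nickel): bellows=4 nickel=4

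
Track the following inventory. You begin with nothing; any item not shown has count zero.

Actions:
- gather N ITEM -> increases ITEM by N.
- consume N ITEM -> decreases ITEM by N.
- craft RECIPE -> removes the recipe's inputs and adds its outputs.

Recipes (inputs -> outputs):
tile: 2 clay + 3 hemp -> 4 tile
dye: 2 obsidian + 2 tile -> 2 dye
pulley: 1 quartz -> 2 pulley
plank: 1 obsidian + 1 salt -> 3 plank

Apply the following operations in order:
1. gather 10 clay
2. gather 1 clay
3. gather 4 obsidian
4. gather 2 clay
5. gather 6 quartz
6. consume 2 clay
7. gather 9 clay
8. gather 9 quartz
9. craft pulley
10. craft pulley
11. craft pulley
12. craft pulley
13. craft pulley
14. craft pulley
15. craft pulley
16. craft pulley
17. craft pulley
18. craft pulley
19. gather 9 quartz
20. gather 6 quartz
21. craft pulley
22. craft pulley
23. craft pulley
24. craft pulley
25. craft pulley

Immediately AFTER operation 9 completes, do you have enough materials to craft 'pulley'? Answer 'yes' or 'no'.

Answer: yes

Derivation:
After 1 (gather 10 clay): clay=10
After 2 (gather 1 clay): clay=11
After 3 (gather 4 obsidian): clay=11 obsidian=4
After 4 (gather 2 clay): clay=13 obsidian=4
After 5 (gather 6 quartz): clay=13 obsidian=4 quartz=6
After 6 (consume 2 clay): clay=11 obsidian=4 quartz=6
After 7 (gather 9 clay): clay=20 obsidian=4 quartz=6
After 8 (gather 9 quartz): clay=20 obsidian=4 quartz=15
After 9 (craft pulley): clay=20 obsidian=4 pulley=2 quartz=14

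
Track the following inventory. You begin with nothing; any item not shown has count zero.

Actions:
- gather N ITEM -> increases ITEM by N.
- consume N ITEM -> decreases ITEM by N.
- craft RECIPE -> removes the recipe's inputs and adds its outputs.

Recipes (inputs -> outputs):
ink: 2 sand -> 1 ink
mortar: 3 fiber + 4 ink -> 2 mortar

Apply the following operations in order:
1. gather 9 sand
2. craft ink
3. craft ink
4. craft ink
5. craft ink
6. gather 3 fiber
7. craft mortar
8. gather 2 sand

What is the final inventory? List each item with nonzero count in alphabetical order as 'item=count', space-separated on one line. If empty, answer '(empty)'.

After 1 (gather 9 sand): sand=9
After 2 (craft ink): ink=1 sand=7
After 3 (craft ink): ink=2 sand=5
After 4 (craft ink): ink=3 sand=3
After 5 (craft ink): ink=4 sand=1
After 6 (gather 3 fiber): fiber=3 ink=4 sand=1
After 7 (craft mortar): mortar=2 sand=1
After 8 (gather 2 sand): mortar=2 sand=3

Answer: mortar=2 sand=3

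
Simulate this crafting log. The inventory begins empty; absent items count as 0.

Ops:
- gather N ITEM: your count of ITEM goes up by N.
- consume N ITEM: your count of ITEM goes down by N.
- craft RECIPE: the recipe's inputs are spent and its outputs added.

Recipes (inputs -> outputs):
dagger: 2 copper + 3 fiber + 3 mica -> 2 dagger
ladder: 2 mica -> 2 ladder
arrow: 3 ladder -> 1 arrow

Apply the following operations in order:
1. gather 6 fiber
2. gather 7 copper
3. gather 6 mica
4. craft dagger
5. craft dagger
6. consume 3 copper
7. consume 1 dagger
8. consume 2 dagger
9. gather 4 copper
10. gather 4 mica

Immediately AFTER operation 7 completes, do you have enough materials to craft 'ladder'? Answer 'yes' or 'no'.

Answer: no

Derivation:
After 1 (gather 6 fiber): fiber=6
After 2 (gather 7 copper): copper=7 fiber=6
After 3 (gather 6 mica): copper=7 fiber=6 mica=6
After 4 (craft dagger): copper=5 dagger=2 fiber=3 mica=3
After 5 (craft dagger): copper=3 dagger=4
After 6 (consume 3 copper): dagger=4
After 7 (consume 1 dagger): dagger=3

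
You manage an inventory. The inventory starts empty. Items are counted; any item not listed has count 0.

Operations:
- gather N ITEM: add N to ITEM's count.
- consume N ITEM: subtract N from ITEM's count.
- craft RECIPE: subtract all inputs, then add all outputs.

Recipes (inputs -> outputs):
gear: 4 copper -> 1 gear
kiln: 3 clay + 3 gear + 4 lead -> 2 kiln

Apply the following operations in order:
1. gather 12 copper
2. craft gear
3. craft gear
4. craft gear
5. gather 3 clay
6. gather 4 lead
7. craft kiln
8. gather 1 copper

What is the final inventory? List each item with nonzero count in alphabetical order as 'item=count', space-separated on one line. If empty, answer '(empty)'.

Answer: copper=1 kiln=2

Derivation:
After 1 (gather 12 copper): copper=12
After 2 (craft gear): copper=8 gear=1
After 3 (craft gear): copper=4 gear=2
After 4 (craft gear): gear=3
After 5 (gather 3 clay): clay=3 gear=3
After 6 (gather 4 lead): clay=3 gear=3 lead=4
After 7 (craft kiln): kiln=2
After 8 (gather 1 copper): copper=1 kiln=2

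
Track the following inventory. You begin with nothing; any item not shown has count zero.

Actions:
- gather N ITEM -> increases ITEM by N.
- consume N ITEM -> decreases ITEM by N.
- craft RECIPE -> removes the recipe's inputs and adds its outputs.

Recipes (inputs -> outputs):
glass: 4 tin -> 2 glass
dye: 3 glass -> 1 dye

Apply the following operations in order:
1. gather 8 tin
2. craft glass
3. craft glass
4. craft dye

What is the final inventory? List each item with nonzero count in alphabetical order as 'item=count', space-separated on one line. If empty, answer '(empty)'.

After 1 (gather 8 tin): tin=8
After 2 (craft glass): glass=2 tin=4
After 3 (craft glass): glass=4
After 4 (craft dye): dye=1 glass=1

Answer: dye=1 glass=1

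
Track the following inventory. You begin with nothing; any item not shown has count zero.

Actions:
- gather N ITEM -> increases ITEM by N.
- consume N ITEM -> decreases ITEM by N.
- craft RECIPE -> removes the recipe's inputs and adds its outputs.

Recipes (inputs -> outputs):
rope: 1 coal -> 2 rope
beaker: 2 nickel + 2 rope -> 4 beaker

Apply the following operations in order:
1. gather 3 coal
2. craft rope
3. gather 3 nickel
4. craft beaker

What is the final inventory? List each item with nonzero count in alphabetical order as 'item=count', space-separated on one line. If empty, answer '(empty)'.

Answer: beaker=4 coal=2 nickel=1

Derivation:
After 1 (gather 3 coal): coal=3
After 2 (craft rope): coal=2 rope=2
After 3 (gather 3 nickel): coal=2 nickel=3 rope=2
After 4 (craft beaker): beaker=4 coal=2 nickel=1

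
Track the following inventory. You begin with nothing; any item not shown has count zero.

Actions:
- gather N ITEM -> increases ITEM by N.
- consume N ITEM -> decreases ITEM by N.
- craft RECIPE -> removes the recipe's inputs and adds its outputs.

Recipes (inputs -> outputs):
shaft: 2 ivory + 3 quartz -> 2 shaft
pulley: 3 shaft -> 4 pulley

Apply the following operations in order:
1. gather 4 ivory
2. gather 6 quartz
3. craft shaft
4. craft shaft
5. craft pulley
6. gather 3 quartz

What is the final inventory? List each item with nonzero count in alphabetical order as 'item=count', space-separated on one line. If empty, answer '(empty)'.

Answer: pulley=4 quartz=3 shaft=1

Derivation:
After 1 (gather 4 ivory): ivory=4
After 2 (gather 6 quartz): ivory=4 quartz=6
After 3 (craft shaft): ivory=2 quartz=3 shaft=2
After 4 (craft shaft): shaft=4
After 5 (craft pulley): pulley=4 shaft=1
After 6 (gather 3 quartz): pulley=4 quartz=3 shaft=1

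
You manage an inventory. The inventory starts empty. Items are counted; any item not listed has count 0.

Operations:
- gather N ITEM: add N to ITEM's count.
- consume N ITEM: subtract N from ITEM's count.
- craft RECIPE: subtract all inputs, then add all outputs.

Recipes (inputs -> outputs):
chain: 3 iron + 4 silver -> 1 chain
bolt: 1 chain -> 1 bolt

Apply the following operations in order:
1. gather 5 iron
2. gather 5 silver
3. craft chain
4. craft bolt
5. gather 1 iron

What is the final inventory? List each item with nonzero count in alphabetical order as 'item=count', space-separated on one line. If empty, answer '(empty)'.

After 1 (gather 5 iron): iron=5
After 2 (gather 5 silver): iron=5 silver=5
After 3 (craft chain): chain=1 iron=2 silver=1
After 4 (craft bolt): bolt=1 iron=2 silver=1
After 5 (gather 1 iron): bolt=1 iron=3 silver=1

Answer: bolt=1 iron=3 silver=1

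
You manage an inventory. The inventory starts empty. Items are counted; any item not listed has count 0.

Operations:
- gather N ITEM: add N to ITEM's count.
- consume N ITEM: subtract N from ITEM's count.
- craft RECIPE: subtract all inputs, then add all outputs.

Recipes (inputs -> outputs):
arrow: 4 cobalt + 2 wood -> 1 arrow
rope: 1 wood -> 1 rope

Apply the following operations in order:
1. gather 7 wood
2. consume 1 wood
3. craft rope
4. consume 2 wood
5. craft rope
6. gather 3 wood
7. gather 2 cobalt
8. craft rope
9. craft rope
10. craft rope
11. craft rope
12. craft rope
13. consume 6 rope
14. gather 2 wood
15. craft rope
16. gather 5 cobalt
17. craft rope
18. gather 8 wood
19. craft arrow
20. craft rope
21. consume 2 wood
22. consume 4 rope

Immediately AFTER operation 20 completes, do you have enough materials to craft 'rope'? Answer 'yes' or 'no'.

After 1 (gather 7 wood): wood=7
After 2 (consume 1 wood): wood=6
After 3 (craft rope): rope=1 wood=5
After 4 (consume 2 wood): rope=1 wood=3
After 5 (craft rope): rope=2 wood=2
After 6 (gather 3 wood): rope=2 wood=5
After 7 (gather 2 cobalt): cobalt=2 rope=2 wood=5
After 8 (craft rope): cobalt=2 rope=3 wood=4
After 9 (craft rope): cobalt=2 rope=4 wood=3
After 10 (craft rope): cobalt=2 rope=5 wood=2
After 11 (craft rope): cobalt=2 rope=6 wood=1
After 12 (craft rope): cobalt=2 rope=7
After 13 (consume 6 rope): cobalt=2 rope=1
After 14 (gather 2 wood): cobalt=2 rope=1 wood=2
After 15 (craft rope): cobalt=2 rope=2 wood=1
After 16 (gather 5 cobalt): cobalt=7 rope=2 wood=1
After 17 (craft rope): cobalt=7 rope=3
After 18 (gather 8 wood): cobalt=7 rope=3 wood=8
After 19 (craft arrow): arrow=1 cobalt=3 rope=3 wood=6
After 20 (craft rope): arrow=1 cobalt=3 rope=4 wood=5

Answer: yes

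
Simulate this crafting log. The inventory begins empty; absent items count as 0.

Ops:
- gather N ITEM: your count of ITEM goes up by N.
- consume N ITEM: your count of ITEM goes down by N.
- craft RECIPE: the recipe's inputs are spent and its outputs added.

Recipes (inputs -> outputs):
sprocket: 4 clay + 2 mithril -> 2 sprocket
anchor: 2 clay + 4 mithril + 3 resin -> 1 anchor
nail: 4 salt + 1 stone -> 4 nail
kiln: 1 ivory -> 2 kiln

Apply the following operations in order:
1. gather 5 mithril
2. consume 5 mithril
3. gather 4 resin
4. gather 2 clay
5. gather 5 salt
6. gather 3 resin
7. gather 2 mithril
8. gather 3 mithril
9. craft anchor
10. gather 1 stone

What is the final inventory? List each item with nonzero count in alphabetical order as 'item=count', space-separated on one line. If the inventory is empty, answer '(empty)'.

After 1 (gather 5 mithril): mithril=5
After 2 (consume 5 mithril): (empty)
After 3 (gather 4 resin): resin=4
After 4 (gather 2 clay): clay=2 resin=4
After 5 (gather 5 salt): clay=2 resin=4 salt=5
After 6 (gather 3 resin): clay=2 resin=7 salt=5
After 7 (gather 2 mithril): clay=2 mithril=2 resin=7 salt=5
After 8 (gather 3 mithril): clay=2 mithril=5 resin=7 salt=5
After 9 (craft anchor): anchor=1 mithril=1 resin=4 salt=5
After 10 (gather 1 stone): anchor=1 mithril=1 resin=4 salt=5 stone=1

Answer: anchor=1 mithril=1 resin=4 salt=5 stone=1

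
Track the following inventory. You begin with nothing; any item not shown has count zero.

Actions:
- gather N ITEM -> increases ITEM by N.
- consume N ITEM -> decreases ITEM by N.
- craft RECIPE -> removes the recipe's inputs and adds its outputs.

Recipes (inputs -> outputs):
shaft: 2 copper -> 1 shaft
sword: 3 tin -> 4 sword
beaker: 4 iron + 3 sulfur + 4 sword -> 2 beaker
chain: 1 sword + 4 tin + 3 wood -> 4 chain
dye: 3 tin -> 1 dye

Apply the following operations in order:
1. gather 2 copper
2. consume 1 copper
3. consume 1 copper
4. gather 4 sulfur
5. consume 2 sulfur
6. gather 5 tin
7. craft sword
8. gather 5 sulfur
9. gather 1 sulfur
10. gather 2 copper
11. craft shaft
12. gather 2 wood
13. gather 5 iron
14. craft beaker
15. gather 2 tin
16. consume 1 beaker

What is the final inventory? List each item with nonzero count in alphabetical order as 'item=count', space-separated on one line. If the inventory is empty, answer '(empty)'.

After 1 (gather 2 copper): copper=2
After 2 (consume 1 copper): copper=1
After 3 (consume 1 copper): (empty)
After 4 (gather 4 sulfur): sulfur=4
After 5 (consume 2 sulfur): sulfur=2
After 6 (gather 5 tin): sulfur=2 tin=5
After 7 (craft sword): sulfur=2 sword=4 tin=2
After 8 (gather 5 sulfur): sulfur=7 sword=4 tin=2
After 9 (gather 1 sulfur): sulfur=8 sword=4 tin=2
After 10 (gather 2 copper): copper=2 sulfur=8 sword=4 tin=2
After 11 (craft shaft): shaft=1 sulfur=8 sword=4 tin=2
After 12 (gather 2 wood): shaft=1 sulfur=8 sword=4 tin=2 wood=2
After 13 (gather 5 iron): iron=5 shaft=1 sulfur=8 sword=4 tin=2 wood=2
After 14 (craft beaker): beaker=2 iron=1 shaft=1 sulfur=5 tin=2 wood=2
After 15 (gather 2 tin): beaker=2 iron=1 shaft=1 sulfur=5 tin=4 wood=2
After 16 (consume 1 beaker): beaker=1 iron=1 shaft=1 sulfur=5 tin=4 wood=2

Answer: beaker=1 iron=1 shaft=1 sulfur=5 tin=4 wood=2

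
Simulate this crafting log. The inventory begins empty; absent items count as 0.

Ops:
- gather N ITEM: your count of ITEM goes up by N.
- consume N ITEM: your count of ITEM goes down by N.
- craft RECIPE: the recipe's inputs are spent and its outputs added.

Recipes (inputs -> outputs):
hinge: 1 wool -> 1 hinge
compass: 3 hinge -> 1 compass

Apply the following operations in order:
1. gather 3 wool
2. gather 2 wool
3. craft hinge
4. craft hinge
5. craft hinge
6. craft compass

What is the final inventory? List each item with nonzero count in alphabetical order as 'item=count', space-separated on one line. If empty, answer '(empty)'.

Answer: compass=1 wool=2

Derivation:
After 1 (gather 3 wool): wool=3
After 2 (gather 2 wool): wool=5
After 3 (craft hinge): hinge=1 wool=4
After 4 (craft hinge): hinge=2 wool=3
After 5 (craft hinge): hinge=3 wool=2
After 6 (craft compass): compass=1 wool=2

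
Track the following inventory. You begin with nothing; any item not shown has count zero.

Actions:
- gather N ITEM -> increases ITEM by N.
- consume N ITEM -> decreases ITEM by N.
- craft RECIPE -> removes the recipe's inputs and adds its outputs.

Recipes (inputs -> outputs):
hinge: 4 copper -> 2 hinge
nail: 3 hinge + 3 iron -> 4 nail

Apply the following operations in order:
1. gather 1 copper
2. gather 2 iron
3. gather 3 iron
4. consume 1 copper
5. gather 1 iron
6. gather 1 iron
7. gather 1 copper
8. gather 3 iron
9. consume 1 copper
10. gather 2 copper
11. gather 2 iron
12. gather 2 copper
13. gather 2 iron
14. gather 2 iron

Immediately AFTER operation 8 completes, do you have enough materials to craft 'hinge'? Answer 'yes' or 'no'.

After 1 (gather 1 copper): copper=1
After 2 (gather 2 iron): copper=1 iron=2
After 3 (gather 3 iron): copper=1 iron=5
After 4 (consume 1 copper): iron=5
After 5 (gather 1 iron): iron=6
After 6 (gather 1 iron): iron=7
After 7 (gather 1 copper): copper=1 iron=7
After 8 (gather 3 iron): copper=1 iron=10

Answer: no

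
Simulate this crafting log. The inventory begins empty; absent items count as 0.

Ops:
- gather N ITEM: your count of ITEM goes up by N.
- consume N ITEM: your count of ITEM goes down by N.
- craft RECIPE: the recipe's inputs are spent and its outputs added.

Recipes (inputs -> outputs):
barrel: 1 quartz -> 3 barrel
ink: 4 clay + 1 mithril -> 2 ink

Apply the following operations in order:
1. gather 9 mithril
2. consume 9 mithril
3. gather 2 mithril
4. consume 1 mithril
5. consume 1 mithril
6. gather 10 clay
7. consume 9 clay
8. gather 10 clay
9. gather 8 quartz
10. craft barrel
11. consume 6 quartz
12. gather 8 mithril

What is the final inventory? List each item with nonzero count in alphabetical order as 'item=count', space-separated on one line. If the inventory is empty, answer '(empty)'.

Answer: barrel=3 clay=11 mithril=8 quartz=1

Derivation:
After 1 (gather 9 mithril): mithril=9
After 2 (consume 9 mithril): (empty)
After 3 (gather 2 mithril): mithril=2
After 4 (consume 1 mithril): mithril=1
After 5 (consume 1 mithril): (empty)
After 6 (gather 10 clay): clay=10
After 7 (consume 9 clay): clay=1
After 8 (gather 10 clay): clay=11
After 9 (gather 8 quartz): clay=11 quartz=8
After 10 (craft barrel): barrel=3 clay=11 quartz=7
After 11 (consume 6 quartz): barrel=3 clay=11 quartz=1
After 12 (gather 8 mithril): barrel=3 clay=11 mithril=8 quartz=1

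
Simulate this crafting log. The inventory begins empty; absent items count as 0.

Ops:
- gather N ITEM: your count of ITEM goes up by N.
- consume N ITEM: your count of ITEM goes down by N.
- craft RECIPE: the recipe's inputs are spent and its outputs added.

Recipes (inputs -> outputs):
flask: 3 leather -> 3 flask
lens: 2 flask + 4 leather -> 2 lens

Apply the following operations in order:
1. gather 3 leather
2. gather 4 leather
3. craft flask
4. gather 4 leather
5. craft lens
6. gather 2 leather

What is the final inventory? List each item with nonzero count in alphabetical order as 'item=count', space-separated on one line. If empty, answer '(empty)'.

After 1 (gather 3 leather): leather=3
After 2 (gather 4 leather): leather=7
After 3 (craft flask): flask=3 leather=4
After 4 (gather 4 leather): flask=3 leather=8
After 5 (craft lens): flask=1 leather=4 lens=2
After 6 (gather 2 leather): flask=1 leather=6 lens=2

Answer: flask=1 leather=6 lens=2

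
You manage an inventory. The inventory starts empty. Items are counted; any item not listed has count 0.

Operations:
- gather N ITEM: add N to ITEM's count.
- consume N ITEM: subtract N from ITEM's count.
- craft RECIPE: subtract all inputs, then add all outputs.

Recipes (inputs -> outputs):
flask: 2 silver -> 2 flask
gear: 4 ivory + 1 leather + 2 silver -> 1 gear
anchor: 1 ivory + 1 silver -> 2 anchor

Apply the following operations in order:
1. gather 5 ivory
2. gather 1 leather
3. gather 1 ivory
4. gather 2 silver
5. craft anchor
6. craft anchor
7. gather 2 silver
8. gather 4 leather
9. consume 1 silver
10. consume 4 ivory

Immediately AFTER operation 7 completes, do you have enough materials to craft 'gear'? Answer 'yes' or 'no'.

After 1 (gather 5 ivory): ivory=5
After 2 (gather 1 leather): ivory=5 leather=1
After 3 (gather 1 ivory): ivory=6 leather=1
After 4 (gather 2 silver): ivory=6 leather=1 silver=2
After 5 (craft anchor): anchor=2 ivory=5 leather=1 silver=1
After 6 (craft anchor): anchor=4 ivory=4 leather=1
After 7 (gather 2 silver): anchor=4 ivory=4 leather=1 silver=2

Answer: yes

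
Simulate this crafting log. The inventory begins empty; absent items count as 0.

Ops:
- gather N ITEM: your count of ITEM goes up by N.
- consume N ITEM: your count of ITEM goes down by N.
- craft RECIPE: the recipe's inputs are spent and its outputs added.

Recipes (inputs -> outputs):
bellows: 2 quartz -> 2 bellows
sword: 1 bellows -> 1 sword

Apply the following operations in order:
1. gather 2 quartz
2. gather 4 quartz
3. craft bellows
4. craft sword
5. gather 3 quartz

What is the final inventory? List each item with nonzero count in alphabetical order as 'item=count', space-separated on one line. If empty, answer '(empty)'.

Answer: bellows=1 quartz=7 sword=1

Derivation:
After 1 (gather 2 quartz): quartz=2
After 2 (gather 4 quartz): quartz=6
After 3 (craft bellows): bellows=2 quartz=4
After 4 (craft sword): bellows=1 quartz=4 sword=1
After 5 (gather 3 quartz): bellows=1 quartz=7 sword=1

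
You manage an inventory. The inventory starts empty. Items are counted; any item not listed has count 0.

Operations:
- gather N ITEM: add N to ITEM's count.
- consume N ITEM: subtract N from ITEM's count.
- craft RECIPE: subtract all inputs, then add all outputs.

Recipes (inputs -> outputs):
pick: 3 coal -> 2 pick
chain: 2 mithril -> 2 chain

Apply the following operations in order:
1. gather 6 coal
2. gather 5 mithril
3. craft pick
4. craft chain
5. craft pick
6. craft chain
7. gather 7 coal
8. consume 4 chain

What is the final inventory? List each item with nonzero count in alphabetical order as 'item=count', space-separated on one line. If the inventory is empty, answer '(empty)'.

After 1 (gather 6 coal): coal=6
After 2 (gather 5 mithril): coal=6 mithril=5
After 3 (craft pick): coal=3 mithril=5 pick=2
After 4 (craft chain): chain=2 coal=3 mithril=3 pick=2
After 5 (craft pick): chain=2 mithril=3 pick=4
After 6 (craft chain): chain=4 mithril=1 pick=4
After 7 (gather 7 coal): chain=4 coal=7 mithril=1 pick=4
After 8 (consume 4 chain): coal=7 mithril=1 pick=4

Answer: coal=7 mithril=1 pick=4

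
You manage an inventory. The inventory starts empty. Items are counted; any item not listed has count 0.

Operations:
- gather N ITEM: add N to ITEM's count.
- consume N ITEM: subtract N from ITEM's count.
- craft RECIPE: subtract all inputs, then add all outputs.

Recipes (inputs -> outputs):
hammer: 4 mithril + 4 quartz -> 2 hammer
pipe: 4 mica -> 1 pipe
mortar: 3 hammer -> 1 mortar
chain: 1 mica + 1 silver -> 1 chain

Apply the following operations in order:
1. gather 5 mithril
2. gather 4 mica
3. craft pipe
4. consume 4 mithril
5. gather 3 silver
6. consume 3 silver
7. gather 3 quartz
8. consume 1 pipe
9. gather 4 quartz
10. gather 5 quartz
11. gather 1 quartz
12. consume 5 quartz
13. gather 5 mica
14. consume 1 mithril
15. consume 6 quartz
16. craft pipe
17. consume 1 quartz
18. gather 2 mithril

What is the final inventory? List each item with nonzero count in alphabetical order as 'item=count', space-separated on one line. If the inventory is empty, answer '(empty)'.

After 1 (gather 5 mithril): mithril=5
After 2 (gather 4 mica): mica=4 mithril=5
After 3 (craft pipe): mithril=5 pipe=1
After 4 (consume 4 mithril): mithril=1 pipe=1
After 5 (gather 3 silver): mithril=1 pipe=1 silver=3
After 6 (consume 3 silver): mithril=1 pipe=1
After 7 (gather 3 quartz): mithril=1 pipe=1 quartz=3
After 8 (consume 1 pipe): mithril=1 quartz=3
After 9 (gather 4 quartz): mithril=1 quartz=7
After 10 (gather 5 quartz): mithril=1 quartz=12
After 11 (gather 1 quartz): mithril=1 quartz=13
After 12 (consume 5 quartz): mithril=1 quartz=8
After 13 (gather 5 mica): mica=5 mithril=1 quartz=8
After 14 (consume 1 mithril): mica=5 quartz=8
After 15 (consume 6 quartz): mica=5 quartz=2
After 16 (craft pipe): mica=1 pipe=1 quartz=2
After 17 (consume 1 quartz): mica=1 pipe=1 quartz=1
After 18 (gather 2 mithril): mica=1 mithril=2 pipe=1 quartz=1

Answer: mica=1 mithril=2 pipe=1 quartz=1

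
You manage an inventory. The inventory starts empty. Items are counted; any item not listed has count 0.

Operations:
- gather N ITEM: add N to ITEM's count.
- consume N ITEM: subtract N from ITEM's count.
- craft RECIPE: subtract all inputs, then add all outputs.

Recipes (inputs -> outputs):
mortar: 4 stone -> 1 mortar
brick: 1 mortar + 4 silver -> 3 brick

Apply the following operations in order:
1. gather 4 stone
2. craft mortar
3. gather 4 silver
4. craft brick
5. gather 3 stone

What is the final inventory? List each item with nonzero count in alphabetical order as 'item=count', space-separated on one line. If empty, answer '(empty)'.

Answer: brick=3 stone=3

Derivation:
After 1 (gather 4 stone): stone=4
After 2 (craft mortar): mortar=1
After 3 (gather 4 silver): mortar=1 silver=4
After 4 (craft brick): brick=3
After 5 (gather 3 stone): brick=3 stone=3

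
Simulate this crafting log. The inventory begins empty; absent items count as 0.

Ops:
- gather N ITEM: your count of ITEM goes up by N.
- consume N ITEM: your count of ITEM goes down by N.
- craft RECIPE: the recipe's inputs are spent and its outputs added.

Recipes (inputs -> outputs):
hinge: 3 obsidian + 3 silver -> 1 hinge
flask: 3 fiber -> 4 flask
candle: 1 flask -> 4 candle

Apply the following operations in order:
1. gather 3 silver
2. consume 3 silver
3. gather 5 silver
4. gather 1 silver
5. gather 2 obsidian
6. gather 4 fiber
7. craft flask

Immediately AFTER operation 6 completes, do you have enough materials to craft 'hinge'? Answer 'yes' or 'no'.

Answer: no

Derivation:
After 1 (gather 3 silver): silver=3
After 2 (consume 3 silver): (empty)
After 3 (gather 5 silver): silver=5
After 4 (gather 1 silver): silver=6
After 5 (gather 2 obsidian): obsidian=2 silver=6
After 6 (gather 4 fiber): fiber=4 obsidian=2 silver=6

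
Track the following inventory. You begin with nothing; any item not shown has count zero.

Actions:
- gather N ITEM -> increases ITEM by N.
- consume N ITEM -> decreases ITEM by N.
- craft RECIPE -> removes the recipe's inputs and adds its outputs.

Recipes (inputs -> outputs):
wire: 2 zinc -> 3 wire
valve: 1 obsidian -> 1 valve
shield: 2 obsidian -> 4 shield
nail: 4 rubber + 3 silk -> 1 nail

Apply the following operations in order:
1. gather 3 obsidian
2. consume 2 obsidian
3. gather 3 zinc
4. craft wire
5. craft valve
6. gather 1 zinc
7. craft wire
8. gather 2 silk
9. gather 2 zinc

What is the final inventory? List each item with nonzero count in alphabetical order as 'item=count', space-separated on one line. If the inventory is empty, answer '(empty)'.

After 1 (gather 3 obsidian): obsidian=3
After 2 (consume 2 obsidian): obsidian=1
After 3 (gather 3 zinc): obsidian=1 zinc=3
After 4 (craft wire): obsidian=1 wire=3 zinc=1
After 5 (craft valve): valve=1 wire=3 zinc=1
After 6 (gather 1 zinc): valve=1 wire=3 zinc=2
After 7 (craft wire): valve=1 wire=6
After 8 (gather 2 silk): silk=2 valve=1 wire=6
After 9 (gather 2 zinc): silk=2 valve=1 wire=6 zinc=2

Answer: silk=2 valve=1 wire=6 zinc=2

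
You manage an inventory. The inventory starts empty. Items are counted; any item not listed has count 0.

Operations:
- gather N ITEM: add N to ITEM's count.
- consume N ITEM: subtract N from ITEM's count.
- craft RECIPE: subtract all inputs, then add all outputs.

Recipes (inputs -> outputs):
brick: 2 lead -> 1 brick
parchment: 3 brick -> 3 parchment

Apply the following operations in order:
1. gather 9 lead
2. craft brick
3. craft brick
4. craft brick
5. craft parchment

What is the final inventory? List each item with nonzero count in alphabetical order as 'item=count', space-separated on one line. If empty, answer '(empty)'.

Answer: lead=3 parchment=3

Derivation:
After 1 (gather 9 lead): lead=9
After 2 (craft brick): brick=1 lead=7
After 3 (craft brick): brick=2 lead=5
After 4 (craft brick): brick=3 lead=3
After 5 (craft parchment): lead=3 parchment=3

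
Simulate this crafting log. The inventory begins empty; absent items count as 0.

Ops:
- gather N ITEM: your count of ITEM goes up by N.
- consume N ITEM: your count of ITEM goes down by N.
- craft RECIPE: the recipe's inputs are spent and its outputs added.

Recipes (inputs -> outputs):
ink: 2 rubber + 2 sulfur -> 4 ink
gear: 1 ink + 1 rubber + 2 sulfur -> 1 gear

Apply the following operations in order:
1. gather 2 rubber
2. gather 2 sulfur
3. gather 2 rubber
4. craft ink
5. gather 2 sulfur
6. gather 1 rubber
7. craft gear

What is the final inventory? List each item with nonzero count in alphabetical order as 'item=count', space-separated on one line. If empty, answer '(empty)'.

After 1 (gather 2 rubber): rubber=2
After 2 (gather 2 sulfur): rubber=2 sulfur=2
After 3 (gather 2 rubber): rubber=4 sulfur=2
After 4 (craft ink): ink=4 rubber=2
After 5 (gather 2 sulfur): ink=4 rubber=2 sulfur=2
After 6 (gather 1 rubber): ink=4 rubber=3 sulfur=2
After 7 (craft gear): gear=1 ink=3 rubber=2

Answer: gear=1 ink=3 rubber=2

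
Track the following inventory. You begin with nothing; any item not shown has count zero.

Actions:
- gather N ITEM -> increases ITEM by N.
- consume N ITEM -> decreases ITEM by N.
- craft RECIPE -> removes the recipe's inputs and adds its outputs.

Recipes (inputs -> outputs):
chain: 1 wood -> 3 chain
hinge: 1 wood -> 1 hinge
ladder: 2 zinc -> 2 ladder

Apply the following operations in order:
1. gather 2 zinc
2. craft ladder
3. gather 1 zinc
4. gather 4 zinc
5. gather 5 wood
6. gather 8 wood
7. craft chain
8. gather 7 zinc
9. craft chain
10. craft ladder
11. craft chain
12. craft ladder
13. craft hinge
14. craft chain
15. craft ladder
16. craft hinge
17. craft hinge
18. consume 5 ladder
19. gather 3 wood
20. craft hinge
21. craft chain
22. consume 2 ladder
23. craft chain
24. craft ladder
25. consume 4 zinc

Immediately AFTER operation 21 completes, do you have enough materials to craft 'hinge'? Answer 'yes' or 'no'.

Answer: yes

Derivation:
After 1 (gather 2 zinc): zinc=2
After 2 (craft ladder): ladder=2
After 3 (gather 1 zinc): ladder=2 zinc=1
After 4 (gather 4 zinc): ladder=2 zinc=5
After 5 (gather 5 wood): ladder=2 wood=5 zinc=5
After 6 (gather 8 wood): ladder=2 wood=13 zinc=5
After 7 (craft chain): chain=3 ladder=2 wood=12 zinc=5
After 8 (gather 7 zinc): chain=3 ladder=2 wood=12 zinc=12
After 9 (craft chain): chain=6 ladder=2 wood=11 zinc=12
After 10 (craft ladder): chain=6 ladder=4 wood=11 zinc=10
After 11 (craft chain): chain=9 ladder=4 wood=10 zinc=10
After 12 (craft ladder): chain=9 ladder=6 wood=10 zinc=8
After 13 (craft hinge): chain=9 hinge=1 ladder=6 wood=9 zinc=8
After 14 (craft chain): chain=12 hinge=1 ladder=6 wood=8 zinc=8
After 15 (craft ladder): chain=12 hinge=1 ladder=8 wood=8 zinc=6
After 16 (craft hinge): chain=12 hinge=2 ladder=8 wood=7 zinc=6
After 17 (craft hinge): chain=12 hinge=3 ladder=8 wood=6 zinc=6
After 18 (consume 5 ladder): chain=12 hinge=3 ladder=3 wood=6 zinc=6
After 19 (gather 3 wood): chain=12 hinge=3 ladder=3 wood=9 zinc=6
After 20 (craft hinge): chain=12 hinge=4 ladder=3 wood=8 zinc=6
After 21 (craft chain): chain=15 hinge=4 ladder=3 wood=7 zinc=6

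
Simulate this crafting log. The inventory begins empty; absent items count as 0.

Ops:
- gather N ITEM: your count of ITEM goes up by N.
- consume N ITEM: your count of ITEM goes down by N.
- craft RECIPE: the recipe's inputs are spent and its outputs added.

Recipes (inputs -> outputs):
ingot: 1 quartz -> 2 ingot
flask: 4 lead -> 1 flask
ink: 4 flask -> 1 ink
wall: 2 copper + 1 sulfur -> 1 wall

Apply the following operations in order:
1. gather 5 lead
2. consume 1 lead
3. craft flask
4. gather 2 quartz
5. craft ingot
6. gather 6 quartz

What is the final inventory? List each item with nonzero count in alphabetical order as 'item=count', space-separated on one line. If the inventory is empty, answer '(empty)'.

After 1 (gather 5 lead): lead=5
After 2 (consume 1 lead): lead=4
After 3 (craft flask): flask=1
After 4 (gather 2 quartz): flask=1 quartz=2
After 5 (craft ingot): flask=1 ingot=2 quartz=1
After 6 (gather 6 quartz): flask=1 ingot=2 quartz=7

Answer: flask=1 ingot=2 quartz=7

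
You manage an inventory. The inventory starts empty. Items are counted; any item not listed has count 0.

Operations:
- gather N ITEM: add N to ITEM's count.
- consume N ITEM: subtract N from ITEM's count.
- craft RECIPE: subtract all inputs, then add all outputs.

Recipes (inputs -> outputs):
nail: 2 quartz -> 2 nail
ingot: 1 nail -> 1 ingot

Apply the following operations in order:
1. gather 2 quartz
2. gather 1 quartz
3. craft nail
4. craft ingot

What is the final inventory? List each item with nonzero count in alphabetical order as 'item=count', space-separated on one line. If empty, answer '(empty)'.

After 1 (gather 2 quartz): quartz=2
After 2 (gather 1 quartz): quartz=3
After 3 (craft nail): nail=2 quartz=1
After 4 (craft ingot): ingot=1 nail=1 quartz=1

Answer: ingot=1 nail=1 quartz=1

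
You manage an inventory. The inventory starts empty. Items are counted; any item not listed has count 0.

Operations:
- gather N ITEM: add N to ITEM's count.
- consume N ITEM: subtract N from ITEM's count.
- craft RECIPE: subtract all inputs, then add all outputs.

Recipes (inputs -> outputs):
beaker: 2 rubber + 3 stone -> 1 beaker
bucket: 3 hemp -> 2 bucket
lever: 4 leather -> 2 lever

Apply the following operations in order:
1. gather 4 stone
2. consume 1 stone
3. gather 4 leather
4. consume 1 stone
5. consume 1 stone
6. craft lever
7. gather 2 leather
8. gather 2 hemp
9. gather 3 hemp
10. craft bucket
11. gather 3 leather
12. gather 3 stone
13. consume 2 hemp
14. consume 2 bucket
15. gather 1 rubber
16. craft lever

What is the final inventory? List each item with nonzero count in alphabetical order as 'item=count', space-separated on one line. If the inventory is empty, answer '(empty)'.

After 1 (gather 4 stone): stone=4
After 2 (consume 1 stone): stone=3
After 3 (gather 4 leather): leather=4 stone=3
After 4 (consume 1 stone): leather=4 stone=2
After 5 (consume 1 stone): leather=4 stone=1
After 6 (craft lever): lever=2 stone=1
After 7 (gather 2 leather): leather=2 lever=2 stone=1
After 8 (gather 2 hemp): hemp=2 leather=2 lever=2 stone=1
After 9 (gather 3 hemp): hemp=5 leather=2 lever=2 stone=1
After 10 (craft bucket): bucket=2 hemp=2 leather=2 lever=2 stone=1
After 11 (gather 3 leather): bucket=2 hemp=2 leather=5 lever=2 stone=1
After 12 (gather 3 stone): bucket=2 hemp=2 leather=5 lever=2 stone=4
After 13 (consume 2 hemp): bucket=2 leather=5 lever=2 stone=4
After 14 (consume 2 bucket): leather=5 lever=2 stone=4
After 15 (gather 1 rubber): leather=5 lever=2 rubber=1 stone=4
After 16 (craft lever): leather=1 lever=4 rubber=1 stone=4

Answer: leather=1 lever=4 rubber=1 stone=4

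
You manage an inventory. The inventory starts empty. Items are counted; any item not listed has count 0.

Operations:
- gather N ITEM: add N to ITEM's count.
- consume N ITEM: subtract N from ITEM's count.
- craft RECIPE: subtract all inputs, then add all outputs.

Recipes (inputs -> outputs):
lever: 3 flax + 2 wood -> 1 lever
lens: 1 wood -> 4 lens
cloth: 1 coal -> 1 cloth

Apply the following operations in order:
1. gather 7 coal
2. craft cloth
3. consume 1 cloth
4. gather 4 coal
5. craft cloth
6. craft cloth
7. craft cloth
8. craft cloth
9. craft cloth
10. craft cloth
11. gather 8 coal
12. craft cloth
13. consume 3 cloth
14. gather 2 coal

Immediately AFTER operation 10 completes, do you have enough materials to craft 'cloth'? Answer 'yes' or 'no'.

After 1 (gather 7 coal): coal=7
After 2 (craft cloth): cloth=1 coal=6
After 3 (consume 1 cloth): coal=6
After 4 (gather 4 coal): coal=10
After 5 (craft cloth): cloth=1 coal=9
After 6 (craft cloth): cloth=2 coal=8
After 7 (craft cloth): cloth=3 coal=7
After 8 (craft cloth): cloth=4 coal=6
After 9 (craft cloth): cloth=5 coal=5
After 10 (craft cloth): cloth=6 coal=4

Answer: yes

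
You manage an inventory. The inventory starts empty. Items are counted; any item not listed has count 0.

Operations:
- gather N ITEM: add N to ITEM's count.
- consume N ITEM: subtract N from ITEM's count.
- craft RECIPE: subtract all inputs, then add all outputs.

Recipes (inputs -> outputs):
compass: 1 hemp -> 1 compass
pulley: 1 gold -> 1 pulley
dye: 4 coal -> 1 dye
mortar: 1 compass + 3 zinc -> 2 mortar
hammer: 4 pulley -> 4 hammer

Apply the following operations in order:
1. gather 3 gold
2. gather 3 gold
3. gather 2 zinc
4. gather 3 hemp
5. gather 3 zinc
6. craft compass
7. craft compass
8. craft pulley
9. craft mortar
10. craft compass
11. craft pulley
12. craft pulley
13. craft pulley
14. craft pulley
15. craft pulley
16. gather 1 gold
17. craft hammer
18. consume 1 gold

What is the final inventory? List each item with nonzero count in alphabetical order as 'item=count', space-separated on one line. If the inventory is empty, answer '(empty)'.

Answer: compass=2 hammer=4 mortar=2 pulley=2 zinc=2

Derivation:
After 1 (gather 3 gold): gold=3
After 2 (gather 3 gold): gold=6
After 3 (gather 2 zinc): gold=6 zinc=2
After 4 (gather 3 hemp): gold=6 hemp=3 zinc=2
After 5 (gather 3 zinc): gold=6 hemp=3 zinc=5
After 6 (craft compass): compass=1 gold=6 hemp=2 zinc=5
After 7 (craft compass): compass=2 gold=6 hemp=1 zinc=5
After 8 (craft pulley): compass=2 gold=5 hemp=1 pulley=1 zinc=5
After 9 (craft mortar): compass=1 gold=5 hemp=1 mortar=2 pulley=1 zinc=2
After 10 (craft compass): compass=2 gold=5 mortar=2 pulley=1 zinc=2
After 11 (craft pulley): compass=2 gold=4 mortar=2 pulley=2 zinc=2
After 12 (craft pulley): compass=2 gold=3 mortar=2 pulley=3 zinc=2
After 13 (craft pulley): compass=2 gold=2 mortar=2 pulley=4 zinc=2
After 14 (craft pulley): compass=2 gold=1 mortar=2 pulley=5 zinc=2
After 15 (craft pulley): compass=2 mortar=2 pulley=6 zinc=2
After 16 (gather 1 gold): compass=2 gold=1 mortar=2 pulley=6 zinc=2
After 17 (craft hammer): compass=2 gold=1 hammer=4 mortar=2 pulley=2 zinc=2
After 18 (consume 1 gold): compass=2 hammer=4 mortar=2 pulley=2 zinc=2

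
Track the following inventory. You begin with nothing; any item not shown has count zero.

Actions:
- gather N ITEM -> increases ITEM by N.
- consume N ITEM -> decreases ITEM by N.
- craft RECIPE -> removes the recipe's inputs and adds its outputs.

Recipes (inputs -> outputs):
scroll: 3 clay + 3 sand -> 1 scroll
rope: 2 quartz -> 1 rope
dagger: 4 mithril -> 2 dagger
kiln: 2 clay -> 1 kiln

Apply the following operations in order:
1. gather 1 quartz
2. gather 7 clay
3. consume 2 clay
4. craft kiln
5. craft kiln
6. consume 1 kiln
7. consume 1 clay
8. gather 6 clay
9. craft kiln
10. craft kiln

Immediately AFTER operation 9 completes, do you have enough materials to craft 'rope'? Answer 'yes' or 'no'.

Answer: no

Derivation:
After 1 (gather 1 quartz): quartz=1
After 2 (gather 7 clay): clay=7 quartz=1
After 3 (consume 2 clay): clay=5 quartz=1
After 4 (craft kiln): clay=3 kiln=1 quartz=1
After 5 (craft kiln): clay=1 kiln=2 quartz=1
After 6 (consume 1 kiln): clay=1 kiln=1 quartz=1
After 7 (consume 1 clay): kiln=1 quartz=1
After 8 (gather 6 clay): clay=6 kiln=1 quartz=1
After 9 (craft kiln): clay=4 kiln=2 quartz=1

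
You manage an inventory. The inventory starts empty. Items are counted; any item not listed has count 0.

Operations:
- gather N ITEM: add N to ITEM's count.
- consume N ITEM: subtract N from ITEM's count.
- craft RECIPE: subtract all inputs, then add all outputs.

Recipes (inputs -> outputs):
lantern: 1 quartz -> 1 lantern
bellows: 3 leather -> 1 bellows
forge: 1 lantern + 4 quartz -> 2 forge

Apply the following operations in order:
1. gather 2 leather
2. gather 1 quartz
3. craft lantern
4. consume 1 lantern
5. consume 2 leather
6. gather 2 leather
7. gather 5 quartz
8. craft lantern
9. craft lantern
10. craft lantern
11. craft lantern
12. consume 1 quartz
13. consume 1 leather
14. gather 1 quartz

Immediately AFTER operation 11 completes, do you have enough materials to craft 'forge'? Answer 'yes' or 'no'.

After 1 (gather 2 leather): leather=2
After 2 (gather 1 quartz): leather=2 quartz=1
After 3 (craft lantern): lantern=1 leather=2
After 4 (consume 1 lantern): leather=2
After 5 (consume 2 leather): (empty)
After 6 (gather 2 leather): leather=2
After 7 (gather 5 quartz): leather=2 quartz=5
After 8 (craft lantern): lantern=1 leather=2 quartz=4
After 9 (craft lantern): lantern=2 leather=2 quartz=3
After 10 (craft lantern): lantern=3 leather=2 quartz=2
After 11 (craft lantern): lantern=4 leather=2 quartz=1

Answer: no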